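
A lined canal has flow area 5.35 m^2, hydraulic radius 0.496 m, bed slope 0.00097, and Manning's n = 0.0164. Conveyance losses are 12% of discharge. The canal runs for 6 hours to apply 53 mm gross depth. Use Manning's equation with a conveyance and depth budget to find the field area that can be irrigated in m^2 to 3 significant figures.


Approach: apply Manning's equation with a conveyance and depth budget, Q = (1/n)*A*R^(2/3)*S^(1/2); Q_field = Q*(1-loss); Area = Q_field*t/(d/1000).
Step 1 — canal discharge (Manning's equation):
  Q = (1/0.0164) * 5.35 * 0.496^(2/3) * 0.00097^(1/2) = 6.3662 m^3/s
Step 2 — delivered flow: Q_field = 6.3662*(1 - 12/100) = 5.6023 m^3/s
Step 3 — volume delivered: V = 5.6023 * 6*3600 = 121010 m^3
Step 4 — area served: A = V / (depth/1000) = 121010 / 0.053 = 2280000 m^2
Therefore the field area that can be irrigated = 2280000 m^2.


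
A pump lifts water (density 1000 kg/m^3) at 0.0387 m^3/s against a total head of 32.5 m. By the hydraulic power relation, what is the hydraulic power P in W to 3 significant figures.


Approach: apply the hydraulic power relation, P = rho*g*Q*H.
P = 1000 * 9.81 * 0.0387 * 32.5 = 12300 W
Therefore the hydraulic power P = 12300 W.


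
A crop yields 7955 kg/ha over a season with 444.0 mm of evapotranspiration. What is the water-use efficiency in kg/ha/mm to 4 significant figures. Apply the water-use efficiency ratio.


Approach: apply the water-use efficiency ratio, WUE = yield/ET.
WUE = 7955 / 444.0 = 17.92 kg/ha/mm
Therefore the water-use efficiency = 17.92 kg/ha/mm.


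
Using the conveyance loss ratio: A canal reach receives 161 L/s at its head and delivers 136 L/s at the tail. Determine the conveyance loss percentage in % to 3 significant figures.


Approach: apply the conveyance loss ratio, loss% = ((Q_head - Q_tail)/Q_head)*100.
loss = ((161 - 136)/161)*100 = 15.5 %
Therefore the conveyance loss percentage = 15.5 %.


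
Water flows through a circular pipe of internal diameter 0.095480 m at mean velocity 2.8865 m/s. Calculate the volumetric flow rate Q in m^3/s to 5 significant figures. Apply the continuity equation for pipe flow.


Approach: apply the continuity equation for pipe flow, Q = A * v with A = pi*(D/2)^2.
A = pi*(0.095480/2)^2 = 0.007160028 m^2
Q = 0.007160028 * 2.8865 = 0.020667 m^3/s
Therefore the volumetric flow rate Q = 0.020667 m^3/s.


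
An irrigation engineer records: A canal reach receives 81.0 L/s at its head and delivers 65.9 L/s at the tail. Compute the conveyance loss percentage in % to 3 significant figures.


Approach: apply the conveyance loss ratio, loss% = ((Q_head - Q_tail)/Q_head)*100.
loss = ((81.0 - 65.9)/81.0)*100 = 18.6 %
Therefore the conveyance loss percentage = 18.6 %.


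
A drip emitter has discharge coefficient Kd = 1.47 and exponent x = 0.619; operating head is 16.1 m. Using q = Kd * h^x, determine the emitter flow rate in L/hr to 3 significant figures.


q = 1.47 * 16.1^0.619 = 8.21 L/hr
Therefore the emitter flow rate = 8.21 L/hr.


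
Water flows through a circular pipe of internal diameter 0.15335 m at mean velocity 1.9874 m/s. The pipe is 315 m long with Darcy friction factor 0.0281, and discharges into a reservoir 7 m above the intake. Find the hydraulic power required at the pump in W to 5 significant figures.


Approach: apply continuity + Darcy-Weisbach + hydraulic power, Q = A*v; hf = f*(L/D)*(v^2/(2g)); H = static + hf; P = rho*g*Q*H.
Step 1 — flow rate (continuity, Q = A*v):
  A = pi*(0.15335/2)^2 = 0.01846960 m^2
  Q = 0.01846960 * 1.9874 = 0.03670648 m^3/s
Step 2 — friction head loss (Darcy-Weisbach):
  hf = 0.0281 * (315/0.15335) * (1.9874^2 / (2*9.81))
  hf = 11.61996 m
Step 3 — total head: H = 7 + 11.61996 = 18.61996 m
Step 4 — hydraulic power (P = rho*g*Q*H):
  P = 1000 * 9.81 * 0.03670648 * 18.61996 = 6704.9 W
Therefore the hydraulic power required at the pump = 6704.9 W.


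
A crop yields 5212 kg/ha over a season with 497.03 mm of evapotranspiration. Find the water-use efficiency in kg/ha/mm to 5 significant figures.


Approach: apply the water-use efficiency ratio, WUE = yield/ET.
WUE = 5212 / 497.03 = 10.486 kg/ha/mm
Therefore the water-use efficiency = 10.486 kg/ha/mm.


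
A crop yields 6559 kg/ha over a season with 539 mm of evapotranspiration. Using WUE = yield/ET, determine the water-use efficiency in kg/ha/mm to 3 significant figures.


WUE = 6559 / 539 = 12.2 kg/ha/mm
Therefore the water-use efficiency = 12.2 kg/ha/mm.


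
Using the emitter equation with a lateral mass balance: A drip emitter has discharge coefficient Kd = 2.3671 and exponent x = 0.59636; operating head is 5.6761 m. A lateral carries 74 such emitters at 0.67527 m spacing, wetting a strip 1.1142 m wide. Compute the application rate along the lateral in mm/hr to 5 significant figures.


Approach: apply the emitter equation with a lateral mass balance, q = Kd*h^x; Q = n*q; rate = Q/(n*spacing*width).
Step 1 — single emitter flow (q = Kd*h^x):
  q = 2.3671 * 5.6761^0.59636 = 6.666561 L/hr
Step 2 — total lateral flow: Q = 74 * 6.666561 = 493.3255 L/hr
Step 3 — wetted area: A = 74 * 0.67527 * 1.1142 = 55.67655 m^2
Step 4 — application rate: Q/A = 493.3255/55.67655 = 8.8606 mm/hr
Therefore the application rate along the lateral = 8.8606 mm/hr.


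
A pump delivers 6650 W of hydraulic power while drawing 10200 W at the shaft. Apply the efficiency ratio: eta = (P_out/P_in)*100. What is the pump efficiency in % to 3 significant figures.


eta = (6650 / 10200) * 100 = 65.2 %
Therefore the pump efficiency = 65.2 %.


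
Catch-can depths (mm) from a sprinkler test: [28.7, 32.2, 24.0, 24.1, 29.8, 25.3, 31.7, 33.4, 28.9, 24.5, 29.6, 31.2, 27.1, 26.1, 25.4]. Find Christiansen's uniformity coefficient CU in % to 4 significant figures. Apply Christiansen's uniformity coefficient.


Approach: apply Christiansen's uniformity coefficient, CU = (1 - mean_abs_deviation/mean)*100.
mean = 28.1333 mm
mean |d_i - mean| = 2.72444 mm
CU = (1 - 2.72444/28.1333)*100 = 90.32 %
Therefore Christiansen's uniformity coefficient CU = 90.32 %.


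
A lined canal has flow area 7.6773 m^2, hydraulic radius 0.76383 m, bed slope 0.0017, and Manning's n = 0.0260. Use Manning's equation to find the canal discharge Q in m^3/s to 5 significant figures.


Approach: apply Manning's equation, Q = (1/n)*A*R^(2/3)*S^(1/2).
Q = (1/0.0260) * 7.6773 * 0.76383^(2/3) * 0.0017^(1/2) = 10.173 m^3/s
Therefore the canal discharge Q = 10.173 m^3/s.


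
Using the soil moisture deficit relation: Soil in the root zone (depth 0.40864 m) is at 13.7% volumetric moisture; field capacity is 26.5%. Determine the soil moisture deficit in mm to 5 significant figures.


Approach: apply the soil moisture deficit relation, SMD = (FC - theta)/100 * depth * 1000.
SMD = (26.5 - 13.7)/100 * 0.40864 * 1000 = 52.306 mm
Therefore the soil moisture deficit = 52.306 mm.


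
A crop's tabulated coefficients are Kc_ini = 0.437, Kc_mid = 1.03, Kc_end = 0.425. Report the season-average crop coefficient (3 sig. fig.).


Approach: apply a simple seasonal average, Kc_avg = (Kc_ini + Kc_mid + Kc_end)/3.
Kc_avg = (0.437 + 1.03 + 0.425)/3 = 0.631
Therefore the season-average crop coefficient = 0.631.


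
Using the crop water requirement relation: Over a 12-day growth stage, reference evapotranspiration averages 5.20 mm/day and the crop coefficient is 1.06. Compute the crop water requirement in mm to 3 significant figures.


Approach: apply the crop water requirement relation, CWR = ET0 * Kc * days.
CWR = 5.20 * 1.06 * 12 = 66.1 mm
Therefore the crop water requirement = 66.1 mm.


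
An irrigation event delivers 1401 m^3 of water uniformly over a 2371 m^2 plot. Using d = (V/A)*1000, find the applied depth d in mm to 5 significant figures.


d = (1401 / 2371) * 1000 = 590.89 mm
Therefore the applied depth d = 590.89 mm.


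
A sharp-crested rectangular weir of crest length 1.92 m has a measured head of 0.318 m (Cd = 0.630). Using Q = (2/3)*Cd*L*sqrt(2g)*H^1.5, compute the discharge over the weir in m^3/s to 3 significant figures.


Q = (2/3)*0.630*1.92*sqrt(2*9.81)*0.318^1.5 = 0.641 m^3/s
Therefore the discharge over the weir = 0.641 m^3/s.


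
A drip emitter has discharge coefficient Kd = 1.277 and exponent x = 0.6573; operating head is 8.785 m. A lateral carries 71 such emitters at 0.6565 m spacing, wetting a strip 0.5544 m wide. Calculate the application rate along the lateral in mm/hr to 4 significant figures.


Approach: apply the emitter equation with a lateral mass balance, q = Kd*h^x; Q = n*q; rate = Q/(n*spacing*width).
Step 1 — single emitter flow (q = Kd*h^x):
  q = 1.277 * 8.785^0.6573 = 5.32736 L/hr
Step 2 — total lateral flow: Q = 71 * 5.32736 = 378.243 L/hr
Step 3 — wetted area: A = 71 * 0.6565 * 0.5544 = 25.8414 m^2
Step 4 — application rate: Q/A = 378.243/25.8414 = 14.64 mm/hr
Therefore the application rate along the lateral = 14.64 mm/hr.


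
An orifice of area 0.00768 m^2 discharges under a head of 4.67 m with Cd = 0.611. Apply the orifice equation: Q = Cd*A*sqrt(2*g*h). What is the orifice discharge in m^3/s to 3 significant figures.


Q = 0.611 * 0.00768 * sqrt(2*9.81*4.67) = 0.0449 m^3/s
Therefore the orifice discharge = 0.0449 m^3/s.


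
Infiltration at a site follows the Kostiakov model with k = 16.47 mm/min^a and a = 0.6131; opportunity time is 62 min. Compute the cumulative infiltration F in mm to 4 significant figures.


Approach: apply the Kostiakov infiltration equation, F = k*t^a.
F = 16.47 * 62^0.6131 = 206.8 mm
Therefore the cumulative infiltration F = 206.8 mm.


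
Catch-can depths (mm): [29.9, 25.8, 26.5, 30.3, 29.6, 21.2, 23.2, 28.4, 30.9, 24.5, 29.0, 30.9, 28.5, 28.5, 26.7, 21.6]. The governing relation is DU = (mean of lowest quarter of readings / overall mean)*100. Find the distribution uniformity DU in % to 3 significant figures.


sorted lowest 4 of 16: [21.2, 21.6, 23.2, 24.5] -> mean = 22.625 mm
overall mean = 27.219 mm
DU = (22.625/27.219)*100 = 83.1 %
Therefore the distribution uniformity DU = 83.1 %.


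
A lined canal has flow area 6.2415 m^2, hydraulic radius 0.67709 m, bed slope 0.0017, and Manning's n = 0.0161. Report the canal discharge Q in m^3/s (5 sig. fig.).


Approach: apply Manning's equation, Q = (1/n)*A*R^(2/3)*S^(1/2).
Q = (1/0.0161) * 6.2415 * 0.67709^(2/3) * 0.0017^(1/2) = 12.325 m^3/s
Therefore the canal discharge Q = 12.325 m^3/s.


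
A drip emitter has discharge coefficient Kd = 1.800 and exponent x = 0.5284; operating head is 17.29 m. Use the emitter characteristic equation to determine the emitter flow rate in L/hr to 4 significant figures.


Approach: apply the emitter characteristic equation, q = Kd * h^x.
q = 1.800 * 17.29^0.5284 = 8.116 L/hr
Therefore the emitter flow rate = 8.116 L/hr.


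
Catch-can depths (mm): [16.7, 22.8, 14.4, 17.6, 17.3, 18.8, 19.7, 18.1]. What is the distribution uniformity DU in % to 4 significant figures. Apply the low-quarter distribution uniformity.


Approach: apply the low-quarter distribution uniformity, DU = (mean of lowest quarter of readings / overall mean)*100.
sorted lowest 2 of 8: [14.4, 16.7] -> mean = 15.5500 mm
overall mean = 18.1750 mm
DU = (15.5500/18.1750)*100 = 85.56 %
Therefore the distribution uniformity DU = 85.56 %.


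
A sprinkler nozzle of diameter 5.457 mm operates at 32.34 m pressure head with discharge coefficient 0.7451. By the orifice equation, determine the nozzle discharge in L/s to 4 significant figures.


Approach: apply the orifice equation, Q = Cd*A*sqrt(2*g*h), A = pi*(d/2)^2.
A = pi*(5.457e-3/2)^2 = 2.33883e-05 m^2
Q = 0.7451 * 2.33883e-05 * sqrt(2*9.81*32.34) * 1000 = 0.4390 L/s
Therefore the nozzle discharge = 0.4390 L/s.


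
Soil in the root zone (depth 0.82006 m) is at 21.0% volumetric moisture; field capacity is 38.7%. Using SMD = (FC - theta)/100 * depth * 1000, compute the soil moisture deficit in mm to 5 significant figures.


SMD = (38.7 - 21.0)/100 * 0.82006 * 1000 = 145.15 mm
Therefore the soil moisture deficit = 145.15 mm.


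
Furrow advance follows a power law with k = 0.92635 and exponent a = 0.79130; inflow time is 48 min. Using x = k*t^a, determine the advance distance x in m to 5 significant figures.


x = 0.92635 * 48^0.79130 = 19.822 m
Therefore the advance distance x = 19.822 m.


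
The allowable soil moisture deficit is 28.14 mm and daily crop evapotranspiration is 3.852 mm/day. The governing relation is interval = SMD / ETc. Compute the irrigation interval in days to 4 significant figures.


interval = 28.14 / 3.852 = 7.305 days
Therefore the irrigation interval = 7.305 days.


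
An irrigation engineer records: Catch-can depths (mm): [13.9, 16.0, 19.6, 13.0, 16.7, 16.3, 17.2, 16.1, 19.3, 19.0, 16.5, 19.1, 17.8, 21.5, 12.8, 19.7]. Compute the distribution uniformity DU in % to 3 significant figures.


Approach: apply the low-quarter distribution uniformity, DU = (mean of lowest quarter of readings / overall mean)*100.
sorted lowest 4 of 16: [12.8, 13.0, 13.9, 16.0] -> mean = 13.925 mm
overall mean = 17.156 mm
DU = (13.925/17.156)*100 = 81.2 %
Therefore the distribution uniformity DU = 81.2 %.


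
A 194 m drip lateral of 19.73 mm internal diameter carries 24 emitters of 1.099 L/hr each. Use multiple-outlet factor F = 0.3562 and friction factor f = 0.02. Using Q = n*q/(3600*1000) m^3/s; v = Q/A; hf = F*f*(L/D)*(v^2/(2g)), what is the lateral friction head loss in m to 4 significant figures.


Q = 24*1.099/(3600*1000) = 7.32667e-06 m^3/s
A = pi*(19.73e-3/2)^2 = 3.05734e-04 m^2, so v = Q/A = 0.0239642 m/s
hf = 0.3562*0.02*(194/0.01973)*(0.0239642^2/(2*9.81)) = 0.002050 m
Therefore the lateral friction head loss = 0.002050 m.


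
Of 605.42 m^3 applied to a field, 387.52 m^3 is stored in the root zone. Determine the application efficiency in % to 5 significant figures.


Approach: apply the application efficiency ratio, Ea = (stored/applied)*100.
Ea = (387.52/605.42)*100 = 64.008 %
Therefore the application efficiency = 64.008 %.


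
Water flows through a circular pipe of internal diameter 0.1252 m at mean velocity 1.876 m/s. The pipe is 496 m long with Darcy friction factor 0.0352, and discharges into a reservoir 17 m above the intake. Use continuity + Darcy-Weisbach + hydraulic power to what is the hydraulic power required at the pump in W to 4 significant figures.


Approach: apply continuity + Darcy-Weisbach + hydraulic power, Q = A*v; hf = f*(L/D)*(v^2/(2g)); H = static + hf; P = rho*g*Q*H.
Step 1 — flow rate (continuity, Q = A*v):
  A = pi*(0.1252/2)^2 = 0.0123111 m^2
  Q = 0.0123111 * 1.876 = 0.0230957 m^3/s
Step 2 — friction head loss (Darcy-Weisbach):
  hf = 0.0352 * (496/0.1252) * (1.876^2 / (2*9.81))
  hf = 25.0142 m
Step 3 — total head: H = 17 + 25.0142 = 42.0142 m
Step 4 — hydraulic power (P = rho*g*Q*H):
  P = 1000 * 9.81 * 0.0230957 * 42.0142 = 9519 W
Therefore the hydraulic power required at the pump = 9519 W.


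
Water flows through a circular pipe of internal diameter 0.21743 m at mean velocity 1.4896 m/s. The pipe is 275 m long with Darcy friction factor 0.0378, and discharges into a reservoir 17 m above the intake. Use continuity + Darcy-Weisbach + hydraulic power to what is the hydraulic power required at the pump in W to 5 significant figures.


Approach: apply continuity + Darcy-Weisbach + hydraulic power, Q = A*v; hf = f*(L/D)*(v^2/(2g)); H = static + hf; P = rho*g*Q*H.
Step 1 — flow rate (continuity, Q = A*v):
  A = pi*(0.21743/2)^2 = 0.03713033 m^2
  Q = 0.03713033 * 1.4896 = 0.05530934 m^3/s
Step 2 — friction head loss (Darcy-Weisbach):
  hf = 0.0378 * (275/0.21743) * (1.4896^2 / (2*9.81))
  hf = 5.406863 m
Step 3 — total head: H = 17 + 5.406863 = 22.40686 m
Step 4 — hydraulic power (P = rho*g*Q*H):
  P = 1000 * 9.81 * 0.05530934 * 22.40686 = 12158 W
Therefore the hydraulic power required at the pump = 12158 W.


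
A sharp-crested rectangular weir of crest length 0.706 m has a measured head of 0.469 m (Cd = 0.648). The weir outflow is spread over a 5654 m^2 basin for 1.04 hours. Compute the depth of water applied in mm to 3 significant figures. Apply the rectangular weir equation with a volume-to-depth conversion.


Approach: apply the rectangular weir equation with a volume-to-depth conversion, Q = (2/3)*Cd*L*sqrt(2g)*H^1.5; d = Q*t/A * 1000.
Step 1 — weir discharge:
  Q = (2/3)*0.648*0.706*sqrt(2*9.81)*0.469^1.5 = 0.43391 m^3/s
Step 2 — volume: V = 0.43391 * 1.04*3600 = 1624.5 m^3
Step 3 — depth: d = V/A * 1000 = 1624.5/5654 * 1000 = 287 mm
Therefore the depth of water applied = 287 mm.


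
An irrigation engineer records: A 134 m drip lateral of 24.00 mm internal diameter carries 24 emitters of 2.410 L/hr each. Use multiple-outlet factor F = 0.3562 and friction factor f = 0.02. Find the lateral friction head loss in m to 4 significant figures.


Approach: apply Darcy-Weisbach with the multiple-outlet F-factor, Q = n*q/(3600*1000) m^3/s; v = Q/A; hf = F*f*(L/D)*(v^2/(2g)).
Q = 24*2.410/(3600*1000) = 1.60667e-05 m^3/s
A = pi*(24.00e-3/2)^2 = 4.52389e-04 m^2, so v = Q/A = 0.0355151 m/s
hf = 0.3562*0.02*(134/0.02400)*(0.0355151^2/(2*9.81)) = 0.002557 m
Therefore the lateral friction head loss = 0.002557 m.


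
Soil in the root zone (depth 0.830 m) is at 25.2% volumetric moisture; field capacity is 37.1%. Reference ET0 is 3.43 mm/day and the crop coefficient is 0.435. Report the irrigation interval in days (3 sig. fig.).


Approach: apply soil-water budget scheduling, SMD = (FC-theta)/100*depth*1000; ETc = ET0*Kc; interval = SMD/ETc.
Step 1 — soil moisture deficit:
  SMD = (37.1 - 25.2)/100 * 0.830 * 1000 = 98.770 mm
Step 2 — daily crop ET (ETc = ET0*Kc):
  ETc = 3.43 * 0.435 = 1.4921 mm/day
Step 3 — irrigation interval (SMD/ETc):
  interval = 98.770 / 1.4921 = 66.2 days
Therefore the irrigation interval = 66.2 days.


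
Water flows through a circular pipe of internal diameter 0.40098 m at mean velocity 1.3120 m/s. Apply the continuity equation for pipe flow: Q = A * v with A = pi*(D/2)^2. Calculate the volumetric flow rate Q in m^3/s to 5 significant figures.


A = pi*(0.40098/2)^2 = 0.1262802 m^2
Q = 0.1262802 * 1.3120 = 0.16568 m^3/s
Therefore the volumetric flow rate Q = 0.16568 m^3/s.


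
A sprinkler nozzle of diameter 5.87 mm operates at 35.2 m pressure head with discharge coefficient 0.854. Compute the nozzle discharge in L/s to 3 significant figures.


Approach: apply the orifice equation, Q = Cd*A*sqrt(2*g*h), A = pi*(d/2)^2.
A = pi*(5.87e-3/2)^2 = 2.7062e-05 m^2
Q = 0.854 * 2.7062e-05 * sqrt(2*9.81*35.2) * 1000 = 0.607 L/s
Therefore the nozzle discharge = 0.607 L/s.


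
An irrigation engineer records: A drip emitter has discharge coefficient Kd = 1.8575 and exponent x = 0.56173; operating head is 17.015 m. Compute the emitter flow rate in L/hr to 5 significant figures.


Approach: apply the emitter characteristic equation, q = Kd * h^x.
q = 1.8575 * 17.015^0.56173 = 9.1269 L/hr
Therefore the emitter flow rate = 9.1269 L/hr.


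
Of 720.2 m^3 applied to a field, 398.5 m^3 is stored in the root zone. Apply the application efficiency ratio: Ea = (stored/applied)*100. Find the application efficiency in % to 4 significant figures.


Ea = (398.5/720.2)*100 = 55.33 %
Therefore the application efficiency = 55.33 %.


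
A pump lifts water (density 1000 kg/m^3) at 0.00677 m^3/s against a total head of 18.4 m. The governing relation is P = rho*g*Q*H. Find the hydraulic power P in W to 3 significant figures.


P = 1000 * 9.81 * 0.00677 * 18.4 = 1220 W
Therefore the hydraulic power P = 1220 W.


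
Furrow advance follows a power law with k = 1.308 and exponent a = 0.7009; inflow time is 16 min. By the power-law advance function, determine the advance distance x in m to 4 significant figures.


Approach: apply the power-law advance function, x = k*t^a.
x = 1.308 * 16^0.7009 = 9.132 m
Therefore the advance distance x = 9.132 m.


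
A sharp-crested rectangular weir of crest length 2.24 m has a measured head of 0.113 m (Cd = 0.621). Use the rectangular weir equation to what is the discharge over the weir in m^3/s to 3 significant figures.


Approach: apply the rectangular weir equation, Q = (2/3)*Cd*L*sqrt(2g)*H^1.5.
Q = (2/3)*0.621*2.24*sqrt(2*9.81)*0.113^1.5 = 0.156 m^3/s
Therefore the discharge over the weir = 0.156 m^3/s.


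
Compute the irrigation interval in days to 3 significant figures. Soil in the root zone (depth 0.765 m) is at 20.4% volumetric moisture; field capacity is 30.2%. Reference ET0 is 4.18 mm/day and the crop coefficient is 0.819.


Approach: apply soil-water budget scheduling, SMD = (FC-theta)/100*depth*1000; ETc = ET0*Kc; interval = SMD/ETc.
Step 1 — soil moisture deficit:
  SMD = (30.2 - 20.4)/100 * 0.765 * 1000 = 74.970 mm
Step 2 — daily crop ET (ETc = ET0*Kc):
  ETc = 4.18 * 0.819 = 3.4234 mm/day
Step 3 — irrigation interval (SMD/ETc):
  interval = 74.970 / 3.4234 = 21.9 days
Therefore the irrigation interval = 21.9 days.


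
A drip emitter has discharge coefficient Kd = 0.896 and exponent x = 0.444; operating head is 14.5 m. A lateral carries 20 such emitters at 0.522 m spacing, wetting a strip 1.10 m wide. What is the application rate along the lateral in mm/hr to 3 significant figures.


Approach: apply the emitter equation with a lateral mass balance, q = Kd*h^x; Q = n*q; rate = Q/(n*spacing*width).
Step 1 — single emitter flow (q = Kd*h^x):
  q = 0.896 * 14.5^0.444 = 2.9373 L/hr
Step 2 — total lateral flow: Q = 20 * 2.9373 = 58.747 L/hr
Step 3 — wetted area: A = 20 * 0.522 * 1.10 = 11.484 m^2
Step 4 — application rate: Q/A = 58.747/11.484 = 5.12 mm/hr
Therefore the application rate along the lateral = 5.12 mm/hr.


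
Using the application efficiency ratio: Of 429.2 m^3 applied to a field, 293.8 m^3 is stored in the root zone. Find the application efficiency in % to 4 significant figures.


Approach: apply the application efficiency ratio, Ea = (stored/applied)*100.
Ea = (293.8/429.2)*100 = 68.45 %
Therefore the application efficiency = 68.45 %.


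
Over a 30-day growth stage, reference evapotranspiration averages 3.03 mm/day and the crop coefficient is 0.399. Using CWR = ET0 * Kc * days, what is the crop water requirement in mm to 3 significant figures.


CWR = 3.03 * 0.399 * 30 = 36.3 mm
Therefore the crop water requirement = 36.3 mm.


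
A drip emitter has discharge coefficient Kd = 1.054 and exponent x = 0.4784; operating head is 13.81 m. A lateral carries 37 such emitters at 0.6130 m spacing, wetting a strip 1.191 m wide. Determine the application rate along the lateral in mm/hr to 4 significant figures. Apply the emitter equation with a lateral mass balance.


Approach: apply the emitter equation with a lateral mass balance, q = Kd*h^x; Q = n*q; rate = Q/(n*spacing*width).
Step 1 — single emitter flow (q = Kd*h^x):
  q = 1.054 * 13.81^0.4784 = 3.70092 L/hr
Step 2 — total lateral flow: Q = 37 * 3.70092 = 136.934 L/hr
Step 3 — wetted area: A = 37 * 0.6130 * 1.191 = 27.0131 m^2
Step 4 — application rate: Q/A = 136.934/27.0131 = 5.069 mm/hr
Therefore the application rate along the lateral = 5.069 mm/hr.


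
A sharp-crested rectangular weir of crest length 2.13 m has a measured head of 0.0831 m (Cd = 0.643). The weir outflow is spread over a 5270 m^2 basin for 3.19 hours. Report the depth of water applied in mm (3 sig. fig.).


Approach: apply the rectangular weir equation with a volume-to-depth conversion, Q = (2/3)*Cd*L*sqrt(2g)*H^1.5; d = Q*t/A * 1000.
Step 1 — weir discharge:
  Q = (2/3)*0.643*2.13*sqrt(2*9.81)*0.0831^1.5 = 0.096884 m^3/s
Step 2 — volume: V = 0.096884 * 3.19*3600 = 1112.6 m^3
Step 3 — depth: d = V/A * 1000 = 1112.6/5270 * 1000 = 211 mm
Therefore the depth of water applied = 211 mm.


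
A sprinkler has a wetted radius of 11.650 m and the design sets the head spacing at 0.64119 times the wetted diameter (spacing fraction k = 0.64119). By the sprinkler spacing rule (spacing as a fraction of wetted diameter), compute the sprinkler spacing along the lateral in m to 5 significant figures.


Approach: apply the sprinkler spacing rule (spacing as a fraction of wetted diameter), S = k*(2*R).
S = 0.64119 * (2 * 11.650) = 14.940 m
Therefore the sprinkler spacing along the lateral = 14.940 m.


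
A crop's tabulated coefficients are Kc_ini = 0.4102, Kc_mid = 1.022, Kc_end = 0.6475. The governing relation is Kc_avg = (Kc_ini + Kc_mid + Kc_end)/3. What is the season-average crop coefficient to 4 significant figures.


Kc_avg = (0.4102 + 1.022 + 0.6475)/3 = 0.6932
Therefore the season-average crop coefficient = 0.6932.


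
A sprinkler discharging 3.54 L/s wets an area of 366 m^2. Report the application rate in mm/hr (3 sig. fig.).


Approach: apply the application rate relation, rate = (Q/A)*3600.
rate = (3.54 / 366) * 3600 = 34.8 mm/hr
Therefore the application rate = 34.8 mm/hr.


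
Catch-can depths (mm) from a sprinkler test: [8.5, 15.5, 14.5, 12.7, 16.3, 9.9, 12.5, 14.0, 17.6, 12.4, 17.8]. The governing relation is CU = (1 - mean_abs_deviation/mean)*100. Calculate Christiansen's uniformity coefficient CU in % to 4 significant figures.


mean = 13.7909 mm
mean |d_i - mean| = 2.35537 mm
CU = (1 - 2.35537/13.7909)*100 = 82.92 %
Therefore Christiansen's uniformity coefficient CU = 82.92 %.


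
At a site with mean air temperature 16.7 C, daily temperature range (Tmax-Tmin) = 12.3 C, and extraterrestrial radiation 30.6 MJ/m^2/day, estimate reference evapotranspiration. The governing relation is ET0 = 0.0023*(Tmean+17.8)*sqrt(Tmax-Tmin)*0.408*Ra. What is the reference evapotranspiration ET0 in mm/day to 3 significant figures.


ET0 = 0.0023*(16.7+17.8)*sqrt(12.3)*0.408*30.6 = 3.47 mm/day
Therefore the reference evapotranspiration ET0 = 3.47 mm/day.


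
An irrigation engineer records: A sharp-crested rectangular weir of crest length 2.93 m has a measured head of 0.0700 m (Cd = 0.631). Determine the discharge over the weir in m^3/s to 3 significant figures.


Approach: apply the rectangular weir equation, Q = (2/3)*Cd*L*sqrt(2g)*H^1.5.
Q = (2/3)*0.631*2.93*sqrt(2*9.81)*0.0700^1.5 = 0.101 m^3/s
Therefore the discharge over the weir = 0.101 m^3/s.


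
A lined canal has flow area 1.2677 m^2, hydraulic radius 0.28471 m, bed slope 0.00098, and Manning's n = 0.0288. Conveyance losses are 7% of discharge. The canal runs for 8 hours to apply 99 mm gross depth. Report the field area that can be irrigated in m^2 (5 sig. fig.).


Approach: apply Manning's equation with a conveyance and depth budget, Q = (1/n)*A*R^(2/3)*S^(1/2); Q_field = Q*(1-loss); Area = Q_field*t/(d/1000).
Step 1 — canal discharge (Manning's equation):
  Q = (1/0.0288) * 1.2677 * 0.28471^(2/3) * 0.00098^(1/2) = 0.5963559 m^3/s
Step 2 — delivered flow: Q_field = 0.5963559*(1 - 7/100) = 0.5546110 m^3/s
Step 3 — volume delivered: V = 0.5546110 * 8*3600 = 15972.80 m^3
Step 4 — area served: A = V / (depth/1000) = 15972.80 / 0.099 = 161340 m^2
Therefore the field area that can be irrigated = 161340 m^2.


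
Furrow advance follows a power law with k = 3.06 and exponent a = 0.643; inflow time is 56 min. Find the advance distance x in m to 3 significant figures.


Approach: apply the power-law advance function, x = k*t^a.
x = 3.06 * 56^0.643 = 40.7 m
Therefore the advance distance x = 40.7 m.


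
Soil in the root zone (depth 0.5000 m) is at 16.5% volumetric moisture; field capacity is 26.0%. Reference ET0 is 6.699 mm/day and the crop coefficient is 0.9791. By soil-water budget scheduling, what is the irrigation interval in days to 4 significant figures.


Approach: apply soil-water budget scheduling, SMD = (FC-theta)/100*depth*1000; ETc = ET0*Kc; interval = SMD/ETc.
Step 1 — soil moisture deficit:
  SMD = (26.0 - 16.5)/100 * 0.5000 * 1000 = 47.5000 mm
Step 2 — daily crop ET (ETc = ET0*Kc):
  ETc = 6.699 * 0.9791 = 6.55899 mm/day
Step 3 — irrigation interval (SMD/ETc):
  interval = 47.5000 / 6.55899 = 7.242 days
Therefore the irrigation interval = 7.242 days.


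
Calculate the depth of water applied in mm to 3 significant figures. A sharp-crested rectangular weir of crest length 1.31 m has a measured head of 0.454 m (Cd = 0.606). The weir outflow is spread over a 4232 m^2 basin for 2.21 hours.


Approach: apply the rectangular weir equation with a volume-to-depth conversion, Q = (2/3)*Cd*L*sqrt(2g)*H^1.5; d = Q*t/A * 1000.
Step 1 — weir discharge:
  Q = (2/3)*0.606*1.31*sqrt(2*9.81)*0.454^1.5 = 0.71711 m^3/s
Step 2 — volume: V = 0.71711 * 2.21*3600 = 5705.3 m^3
Step 3 — depth: d = V/A * 1000 = 5705.3/4232 * 1000 = 1350 mm
Therefore the depth of water applied = 1350 mm.


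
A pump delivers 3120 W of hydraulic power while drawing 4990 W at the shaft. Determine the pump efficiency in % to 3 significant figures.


Approach: apply the efficiency ratio, eta = (P_out/P_in)*100.
eta = (3120 / 4990) * 100 = 62.5 %
Therefore the pump efficiency = 62.5 %.


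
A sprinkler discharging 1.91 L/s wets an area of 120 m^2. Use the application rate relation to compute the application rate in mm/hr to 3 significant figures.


Approach: apply the application rate relation, rate = (Q/A)*3600.
rate = (1.91 / 120) * 3600 = 57.3 mm/hr
Therefore the application rate = 57.3 mm/hr.


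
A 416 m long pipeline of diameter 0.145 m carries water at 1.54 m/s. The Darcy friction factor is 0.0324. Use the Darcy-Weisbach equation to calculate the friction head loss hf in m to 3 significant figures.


Approach: apply the Darcy-Weisbach equation, hf = f*(L/D)*(v^2/(2g)).
hf = 0.0324 * (416/0.145) * (1.54^2 / (2*9.81))
hf = 11.2 m
Therefore the friction head loss hf = 11.2 m.


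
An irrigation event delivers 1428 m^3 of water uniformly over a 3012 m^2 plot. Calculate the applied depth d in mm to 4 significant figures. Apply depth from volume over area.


Approach: apply depth from volume over area, d = (V/A)*1000.
d = (1428 / 3012) * 1000 = 474.1 mm
Therefore the applied depth d = 474.1 mm.


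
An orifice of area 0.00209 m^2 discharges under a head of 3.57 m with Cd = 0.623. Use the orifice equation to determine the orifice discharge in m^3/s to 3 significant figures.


Approach: apply the orifice equation, Q = Cd*A*sqrt(2*g*h).
Q = 0.623 * 0.00209 * sqrt(2*9.81*3.57) = 0.0109 m^3/s
Therefore the orifice discharge = 0.0109 m^3/s.


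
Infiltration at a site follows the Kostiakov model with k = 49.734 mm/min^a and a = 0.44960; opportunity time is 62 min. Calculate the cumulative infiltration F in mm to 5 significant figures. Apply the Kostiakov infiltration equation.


Approach: apply the Kostiakov infiltration equation, F = k*t^a.
F = 49.734 * 62^0.44960 = 318.06 mm
Therefore the cumulative infiltration F = 318.06 mm.


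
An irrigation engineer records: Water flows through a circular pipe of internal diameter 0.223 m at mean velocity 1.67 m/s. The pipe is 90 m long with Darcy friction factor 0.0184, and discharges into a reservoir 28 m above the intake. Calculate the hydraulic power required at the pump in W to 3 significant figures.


Approach: apply continuity + Darcy-Weisbach + hydraulic power, Q = A*v; hf = f*(L/D)*(v^2/(2g)); H = static + hf; P = rho*g*Q*H.
Step 1 — flow rate (continuity, Q = A*v):
  A = pi*(0.223/2)^2 = 0.039057 m^2
  Q = 0.039057 * 1.67 = 0.065225 m^3/s
Step 2 — friction head loss (Darcy-Weisbach):
  hf = 0.0184 * (90/0.223) * (1.67^2 / (2*9.81))
  hf = 1.0556 m
Step 3 — total head: H = 28 + 1.0556 = 29.056 m
Step 4 — hydraulic power (P = rho*g*Q*H):
  P = 1000 * 9.81 * 0.065225 * 29.056 = 18600 W
Therefore the hydraulic power required at the pump = 18600 W.


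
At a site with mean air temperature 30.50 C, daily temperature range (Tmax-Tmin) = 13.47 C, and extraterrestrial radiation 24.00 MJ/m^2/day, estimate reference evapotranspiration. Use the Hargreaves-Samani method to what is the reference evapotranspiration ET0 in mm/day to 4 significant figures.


Approach: apply the Hargreaves-Samani method, ET0 = 0.0023*(Tmean+17.8)*sqrt(Tmax-Tmin)*0.408*Ra.
ET0 = 0.0023*(30.50+17.8)*sqrt(13.47)*0.408*24.00 = 3.992 mm/day
Therefore the reference evapotranspiration ET0 = 3.992 mm/day.


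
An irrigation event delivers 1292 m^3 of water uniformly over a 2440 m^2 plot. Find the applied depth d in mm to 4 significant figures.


Approach: apply depth from volume over area, d = (V/A)*1000.
d = (1292 / 2440) * 1000 = 529.5 mm
Therefore the applied depth d = 529.5 mm.


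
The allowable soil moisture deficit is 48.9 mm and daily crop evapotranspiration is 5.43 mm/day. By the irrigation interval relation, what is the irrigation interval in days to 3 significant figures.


Approach: apply the irrigation interval relation, interval = SMD / ETc.
interval = 48.9 / 5.43 = 9.01 days
Therefore the irrigation interval = 9.01 days.


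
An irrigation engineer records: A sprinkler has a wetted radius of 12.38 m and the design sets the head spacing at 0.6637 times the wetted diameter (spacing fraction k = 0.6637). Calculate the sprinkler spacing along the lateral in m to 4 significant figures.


Approach: apply the sprinkler spacing rule (spacing as a fraction of wetted diameter), S = k*(2*R).
S = 0.6637 * (2 * 12.38) = 16.43 m
Therefore the sprinkler spacing along the lateral = 16.43 m.


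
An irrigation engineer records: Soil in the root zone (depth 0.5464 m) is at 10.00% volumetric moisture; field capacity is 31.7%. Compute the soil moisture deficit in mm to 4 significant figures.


Approach: apply the soil moisture deficit relation, SMD = (FC - theta)/100 * depth * 1000.
SMD = (31.7 - 10.00)/100 * 0.5464 * 1000 = 118.6 mm
Therefore the soil moisture deficit = 118.6 mm.


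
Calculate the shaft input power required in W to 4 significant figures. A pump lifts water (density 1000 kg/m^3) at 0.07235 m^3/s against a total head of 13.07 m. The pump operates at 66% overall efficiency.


Approach: apply hydraulic power then efficiency conversion, P = rho*g*Q*H; P_in = P/eta.
Step 1 — hydraulic power (P = rho*g*Q*H):
  P = 1000 * 9.81 * 0.07235 * 13.07 = 9276.48 W
Step 2 — input power: P_in = P/eta = 9276.48 / 0.66 = 14060 W
Therefore the shaft input power required = 14060 W.


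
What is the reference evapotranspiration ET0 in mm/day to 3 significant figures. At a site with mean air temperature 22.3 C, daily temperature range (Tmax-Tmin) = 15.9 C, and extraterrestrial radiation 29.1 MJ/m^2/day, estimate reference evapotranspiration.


Approach: apply the Hargreaves-Samani method, ET0 = 0.0023*(Tmean+17.8)*sqrt(Tmax-Tmin)*0.408*Ra.
ET0 = 0.0023*(22.3+17.8)*sqrt(15.9)*0.408*29.1 = 4.37 mm/day
Therefore the reference evapotranspiration ET0 = 4.37 mm/day.


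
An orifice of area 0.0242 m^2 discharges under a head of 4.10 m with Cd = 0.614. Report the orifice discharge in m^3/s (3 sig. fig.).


Approach: apply the orifice equation, Q = Cd*A*sqrt(2*g*h).
Q = 0.614 * 0.0242 * sqrt(2*9.81*4.10) = 0.133 m^3/s
Therefore the orifice discharge = 0.133 m^3/s.


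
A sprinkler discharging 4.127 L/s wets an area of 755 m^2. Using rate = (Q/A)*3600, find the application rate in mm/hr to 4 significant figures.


rate = (4.127 / 755) * 3600 = 19.68 mm/hr
Therefore the application rate = 19.68 mm/hr.


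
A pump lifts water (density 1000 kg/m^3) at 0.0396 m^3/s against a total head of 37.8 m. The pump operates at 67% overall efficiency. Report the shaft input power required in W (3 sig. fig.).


Approach: apply hydraulic power then efficiency conversion, P = rho*g*Q*H; P_in = P/eta.
Step 1 — hydraulic power (P = rho*g*Q*H):
  P = 1000 * 9.81 * 0.0396 * 37.8 = 14684 W
Step 2 — input power: P_in = P/eta = 14684 / 0.67 = 21900 W
Therefore the shaft input power required = 21900 W.


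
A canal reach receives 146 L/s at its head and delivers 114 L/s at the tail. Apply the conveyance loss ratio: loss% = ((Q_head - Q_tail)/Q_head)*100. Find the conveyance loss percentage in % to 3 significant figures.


loss = ((146 - 114)/146)*100 = 21.9 %
Therefore the conveyance loss percentage = 21.9 %.


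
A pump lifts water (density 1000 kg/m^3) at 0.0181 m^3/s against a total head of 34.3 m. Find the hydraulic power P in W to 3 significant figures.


Approach: apply the hydraulic power relation, P = rho*g*Q*H.
P = 1000 * 9.81 * 0.0181 * 34.3 = 6090 W
Therefore the hydraulic power P = 6090 W.


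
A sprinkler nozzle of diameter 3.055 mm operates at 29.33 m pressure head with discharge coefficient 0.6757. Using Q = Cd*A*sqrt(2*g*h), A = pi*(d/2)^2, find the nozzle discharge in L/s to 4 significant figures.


A = pi*(3.055e-3/2)^2 = 7.33014e-06 m^2
Q = 0.6757 * 7.33014e-06 * sqrt(2*9.81*29.33) * 1000 = 0.1188 L/s
Therefore the nozzle discharge = 0.1188 L/s.


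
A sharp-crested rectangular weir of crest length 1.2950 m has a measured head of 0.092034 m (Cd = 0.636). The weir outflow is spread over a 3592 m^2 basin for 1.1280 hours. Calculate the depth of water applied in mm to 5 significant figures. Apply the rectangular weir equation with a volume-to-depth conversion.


Approach: apply the rectangular weir equation with a volume-to-depth conversion, Q = (2/3)*Cd*L*sqrt(2g)*H^1.5; d = Q*t/A * 1000.
Step 1 — weir discharge:
  Q = (2/3)*0.636*1.2950*sqrt(2*9.81)*0.092034^1.5 = 0.06790591 m^3/s
Step 2 — volume: V = 0.06790591 * 1.1280*3600 = 275.7523 m^3
Step 3 — depth: d = V/A * 1000 = 275.7523/3592 * 1000 = 76.768 mm
Therefore the depth of water applied = 76.768 mm.


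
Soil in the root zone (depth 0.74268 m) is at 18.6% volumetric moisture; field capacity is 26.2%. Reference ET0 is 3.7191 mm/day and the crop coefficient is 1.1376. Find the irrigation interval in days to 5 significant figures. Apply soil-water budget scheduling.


Approach: apply soil-water budget scheduling, SMD = (FC-theta)/100*depth*1000; ETc = ET0*Kc; interval = SMD/ETc.
Step 1 — soil moisture deficit:
  SMD = (26.2 - 18.6)/100 * 0.74268 * 1000 = 56.44368 mm
Step 2 — daily crop ET (ETc = ET0*Kc):
  ETc = 3.7191 * 1.1376 = 4.230848 mm/day
Step 3 — irrigation interval (SMD/ETc):
  interval = 56.44368 / 4.230848 = 13.341 days
Therefore the irrigation interval = 13.341 days.


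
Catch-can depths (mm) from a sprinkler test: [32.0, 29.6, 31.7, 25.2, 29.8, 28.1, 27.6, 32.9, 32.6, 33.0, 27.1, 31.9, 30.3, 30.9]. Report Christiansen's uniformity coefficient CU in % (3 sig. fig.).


Approach: apply Christiansen's uniformity coefficient, CU = (1 - mean_abs_deviation/mean)*100.
mean = 30.193 mm
mean |d_i - mean| = 1.9653 mm
CU = (1 - 1.9653/30.193)*100 = 93.5 %
Therefore Christiansen's uniformity coefficient CU = 93.5 %.


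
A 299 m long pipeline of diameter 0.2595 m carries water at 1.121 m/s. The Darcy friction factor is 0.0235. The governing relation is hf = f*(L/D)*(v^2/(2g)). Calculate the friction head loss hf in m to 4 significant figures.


hf = 0.0235 * (299/0.2595) * (1.121^2 / (2*9.81))
hf = 1.734 m
Therefore the friction head loss hf = 1.734 m.


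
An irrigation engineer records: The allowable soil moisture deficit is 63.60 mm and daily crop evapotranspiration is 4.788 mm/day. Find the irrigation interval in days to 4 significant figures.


Approach: apply the irrigation interval relation, interval = SMD / ETc.
interval = 63.60 / 4.788 = 13.28 days
Therefore the irrigation interval = 13.28 days.


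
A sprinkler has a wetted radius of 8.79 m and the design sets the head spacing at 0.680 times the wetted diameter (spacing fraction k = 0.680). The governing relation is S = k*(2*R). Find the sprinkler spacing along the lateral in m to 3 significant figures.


S = 0.680 * (2 * 8.79) = 12.0 m
Therefore the sprinkler spacing along the lateral = 12.0 m.


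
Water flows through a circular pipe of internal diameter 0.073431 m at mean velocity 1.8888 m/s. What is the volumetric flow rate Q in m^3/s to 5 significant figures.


Approach: apply the continuity equation for pipe flow, Q = A * v with A = pi*(D/2)^2.
A = pi*(0.073431/2)^2 = 0.004234955 m^2
Q = 0.004234955 * 1.8888 = 0.0079990 m^3/s
Therefore the volumetric flow rate Q = 0.0079990 m^3/s.


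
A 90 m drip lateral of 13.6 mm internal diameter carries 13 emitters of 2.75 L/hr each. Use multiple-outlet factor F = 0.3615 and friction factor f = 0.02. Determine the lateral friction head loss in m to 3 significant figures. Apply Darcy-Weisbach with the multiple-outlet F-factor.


Approach: apply Darcy-Weisbach with the multiple-outlet F-factor, Q = n*q/(3600*1000) m^3/s; v = Q/A; hf = F*f*(L/D)*(v^2/(2g)).
Q = 13*2.75/(3600*1000) = 9.9306e-06 m^3/s
A = pi*(13.6e-3/2)^2 = 1.4527e-04 m^2, so v = Q/A = 0.068361 m/s
hf = 0.3615*0.02*(90/0.0136)*(0.068361^2/(2*9.81)) = 0.0114 m
Therefore the lateral friction head loss = 0.0114 m.
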